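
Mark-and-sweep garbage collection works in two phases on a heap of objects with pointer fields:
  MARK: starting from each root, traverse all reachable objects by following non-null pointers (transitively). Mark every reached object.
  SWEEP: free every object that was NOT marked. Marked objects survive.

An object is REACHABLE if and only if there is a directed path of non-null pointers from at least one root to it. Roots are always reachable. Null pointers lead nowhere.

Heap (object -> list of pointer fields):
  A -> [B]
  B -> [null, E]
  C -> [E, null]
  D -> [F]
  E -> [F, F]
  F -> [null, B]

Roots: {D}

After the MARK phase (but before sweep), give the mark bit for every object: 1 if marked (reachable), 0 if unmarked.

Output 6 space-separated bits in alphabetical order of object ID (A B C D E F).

Roots: D
Mark D: refs=F, marked=D
Mark F: refs=null B, marked=D F
Mark B: refs=null E, marked=B D F
Mark E: refs=F F, marked=B D E F
Unmarked (collected): A C

Answer: 0 1 0 1 1 1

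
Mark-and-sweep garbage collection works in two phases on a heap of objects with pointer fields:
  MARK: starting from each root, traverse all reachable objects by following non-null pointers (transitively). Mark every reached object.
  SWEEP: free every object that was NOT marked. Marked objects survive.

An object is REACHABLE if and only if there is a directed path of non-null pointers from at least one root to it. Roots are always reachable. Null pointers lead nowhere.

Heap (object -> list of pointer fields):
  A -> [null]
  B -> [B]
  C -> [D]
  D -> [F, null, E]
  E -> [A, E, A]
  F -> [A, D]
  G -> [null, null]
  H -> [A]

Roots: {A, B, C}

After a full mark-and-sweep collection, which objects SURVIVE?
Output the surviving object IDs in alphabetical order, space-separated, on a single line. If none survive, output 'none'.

Roots: A B C
Mark A: refs=null, marked=A
Mark B: refs=B, marked=A B
Mark C: refs=D, marked=A B C
Mark D: refs=F null E, marked=A B C D
Mark F: refs=A D, marked=A B C D F
Mark E: refs=A E A, marked=A B C D E F
Unmarked (collected): G H

Answer: A B C D E F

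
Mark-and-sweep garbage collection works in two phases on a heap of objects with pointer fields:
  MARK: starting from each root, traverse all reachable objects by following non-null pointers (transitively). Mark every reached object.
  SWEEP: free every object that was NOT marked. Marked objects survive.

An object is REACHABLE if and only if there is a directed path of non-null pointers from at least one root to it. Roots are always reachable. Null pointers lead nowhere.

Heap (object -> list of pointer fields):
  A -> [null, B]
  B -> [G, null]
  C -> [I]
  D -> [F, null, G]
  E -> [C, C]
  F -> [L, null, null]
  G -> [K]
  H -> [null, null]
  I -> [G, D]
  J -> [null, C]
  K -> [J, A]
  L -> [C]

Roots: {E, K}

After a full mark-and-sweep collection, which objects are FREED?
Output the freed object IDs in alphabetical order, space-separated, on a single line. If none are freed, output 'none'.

Answer: H

Derivation:
Roots: E K
Mark E: refs=C C, marked=E
Mark K: refs=J A, marked=E K
Mark C: refs=I, marked=C E K
Mark J: refs=null C, marked=C E J K
Mark A: refs=null B, marked=A C E J K
Mark I: refs=G D, marked=A C E I J K
Mark B: refs=G null, marked=A B C E I J K
Mark G: refs=K, marked=A B C E G I J K
Mark D: refs=F null G, marked=A B C D E G I J K
Mark F: refs=L null null, marked=A B C D E F G I J K
Mark L: refs=C, marked=A B C D E F G I J K L
Unmarked (collected): H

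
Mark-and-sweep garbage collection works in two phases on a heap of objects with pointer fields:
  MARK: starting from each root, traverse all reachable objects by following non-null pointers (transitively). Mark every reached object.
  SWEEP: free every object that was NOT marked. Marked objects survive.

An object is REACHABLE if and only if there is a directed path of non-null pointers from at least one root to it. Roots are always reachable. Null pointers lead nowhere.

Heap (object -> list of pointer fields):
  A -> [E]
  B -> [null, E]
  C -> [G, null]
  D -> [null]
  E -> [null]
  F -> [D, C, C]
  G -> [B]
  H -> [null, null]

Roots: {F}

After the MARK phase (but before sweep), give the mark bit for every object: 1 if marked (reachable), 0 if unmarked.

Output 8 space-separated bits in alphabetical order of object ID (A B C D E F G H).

Roots: F
Mark F: refs=D C C, marked=F
Mark D: refs=null, marked=D F
Mark C: refs=G null, marked=C D F
Mark G: refs=B, marked=C D F G
Mark B: refs=null E, marked=B C D F G
Mark E: refs=null, marked=B C D E F G
Unmarked (collected): A H

Answer: 0 1 1 1 1 1 1 0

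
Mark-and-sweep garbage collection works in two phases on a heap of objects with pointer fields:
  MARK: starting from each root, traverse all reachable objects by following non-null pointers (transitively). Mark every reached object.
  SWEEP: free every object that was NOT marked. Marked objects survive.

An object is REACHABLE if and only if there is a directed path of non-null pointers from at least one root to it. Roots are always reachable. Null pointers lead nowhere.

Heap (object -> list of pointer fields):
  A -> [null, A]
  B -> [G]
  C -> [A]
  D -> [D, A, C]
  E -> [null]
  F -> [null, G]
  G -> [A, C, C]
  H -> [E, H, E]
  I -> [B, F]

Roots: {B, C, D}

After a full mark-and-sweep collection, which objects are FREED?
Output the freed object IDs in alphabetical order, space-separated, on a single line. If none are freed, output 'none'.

Answer: E F H I

Derivation:
Roots: B C D
Mark B: refs=G, marked=B
Mark C: refs=A, marked=B C
Mark D: refs=D A C, marked=B C D
Mark G: refs=A C C, marked=B C D G
Mark A: refs=null A, marked=A B C D G
Unmarked (collected): E F H I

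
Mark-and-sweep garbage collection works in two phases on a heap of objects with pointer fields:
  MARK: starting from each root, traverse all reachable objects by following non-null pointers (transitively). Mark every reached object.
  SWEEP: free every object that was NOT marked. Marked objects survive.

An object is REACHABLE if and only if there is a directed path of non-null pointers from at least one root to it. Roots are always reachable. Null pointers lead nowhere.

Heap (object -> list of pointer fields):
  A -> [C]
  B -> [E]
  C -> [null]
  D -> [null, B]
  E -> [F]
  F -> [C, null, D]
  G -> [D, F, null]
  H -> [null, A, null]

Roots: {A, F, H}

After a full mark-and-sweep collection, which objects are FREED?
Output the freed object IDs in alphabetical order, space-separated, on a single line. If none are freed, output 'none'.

Answer: G

Derivation:
Roots: A F H
Mark A: refs=C, marked=A
Mark F: refs=C null D, marked=A F
Mark H: refs=null A null, marked=A F H
Mark C: refs=null, marked=A C F H
Mark D: refs=null B, marked=A C D F H
Mark B: refs=E, marked=A B C D F H
Mark E: refs=F, marked=A B C D E F H
Unmarked (collected): G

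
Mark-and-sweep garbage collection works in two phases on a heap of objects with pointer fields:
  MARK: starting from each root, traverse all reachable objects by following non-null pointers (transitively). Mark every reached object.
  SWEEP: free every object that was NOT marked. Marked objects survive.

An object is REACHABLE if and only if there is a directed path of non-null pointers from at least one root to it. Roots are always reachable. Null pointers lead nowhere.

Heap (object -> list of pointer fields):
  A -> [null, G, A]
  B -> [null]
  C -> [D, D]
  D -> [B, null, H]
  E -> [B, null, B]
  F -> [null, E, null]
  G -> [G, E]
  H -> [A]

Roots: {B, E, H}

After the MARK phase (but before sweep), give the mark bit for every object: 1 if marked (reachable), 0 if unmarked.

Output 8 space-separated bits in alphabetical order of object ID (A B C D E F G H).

Roots: B E H
Mark B: refs=null, marked=B
Mark E: refs=B null B, marked=B E
Mark H: refs=A, marked=B E H
Mark A: refs=null G A, marked=A B E H
Mark G: refs=G E, marked=A B E G H
Unmarked (collected): C D F

Answer: 1 1 0 0 1 0 1 1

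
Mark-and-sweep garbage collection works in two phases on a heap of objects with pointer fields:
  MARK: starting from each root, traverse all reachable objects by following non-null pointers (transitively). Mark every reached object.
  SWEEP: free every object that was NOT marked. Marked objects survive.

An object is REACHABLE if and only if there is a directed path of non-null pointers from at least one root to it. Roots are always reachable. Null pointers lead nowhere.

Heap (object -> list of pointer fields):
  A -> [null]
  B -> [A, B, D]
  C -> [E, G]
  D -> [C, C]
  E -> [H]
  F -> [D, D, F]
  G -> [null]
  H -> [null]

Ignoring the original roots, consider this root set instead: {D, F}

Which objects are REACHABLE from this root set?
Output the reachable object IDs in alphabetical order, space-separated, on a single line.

Answer: C D E F G H

Derivation:
Roots: D F
Mark D: refs=C C, marked=D
Mark F: refs=D D F, marked=D F
Mark C: refs=E G, marked=C D F
Mark E: refs=H, marked=C D E F
Mark G: refs=null, marked=C D E F G
Mark H: refs=null, marked=C D E F G H
Unmarked (collected): A B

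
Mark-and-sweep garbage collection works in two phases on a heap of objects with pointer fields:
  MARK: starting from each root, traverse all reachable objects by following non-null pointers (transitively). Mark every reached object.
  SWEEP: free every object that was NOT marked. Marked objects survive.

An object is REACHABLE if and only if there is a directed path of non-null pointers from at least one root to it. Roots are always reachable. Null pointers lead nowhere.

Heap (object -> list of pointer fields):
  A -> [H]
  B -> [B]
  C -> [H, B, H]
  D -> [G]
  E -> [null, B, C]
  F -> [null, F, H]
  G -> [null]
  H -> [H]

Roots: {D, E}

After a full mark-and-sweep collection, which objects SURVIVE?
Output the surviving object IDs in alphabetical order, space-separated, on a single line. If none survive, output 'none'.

Roots: D E
Mark D: refs=G, marked=D
Mark E: refs=null B C, marked=D E
Mark G: refs=null, marked=D E G
Mark B: refs=B, marked=B D E G
Mark C: refs=H B H, marked=B C D E G
Mark H: refs=H, marked=B C D E G H
Unmarked (collected): A F

Answer: B C D E G H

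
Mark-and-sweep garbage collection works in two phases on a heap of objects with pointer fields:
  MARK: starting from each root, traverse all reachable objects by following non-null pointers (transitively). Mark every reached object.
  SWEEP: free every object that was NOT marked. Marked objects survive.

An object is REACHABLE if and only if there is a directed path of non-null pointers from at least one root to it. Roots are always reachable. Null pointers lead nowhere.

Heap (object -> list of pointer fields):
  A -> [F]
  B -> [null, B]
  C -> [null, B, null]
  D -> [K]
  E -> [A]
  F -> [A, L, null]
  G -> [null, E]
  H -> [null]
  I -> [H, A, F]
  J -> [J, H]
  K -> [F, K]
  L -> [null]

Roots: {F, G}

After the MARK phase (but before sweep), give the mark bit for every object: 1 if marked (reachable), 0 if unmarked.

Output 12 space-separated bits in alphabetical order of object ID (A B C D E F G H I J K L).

Answer: 1 0 0 0 1 1 1 0 0 0 0 1

Derivation:
Roots: F G
Mark F: refs=A L null, marked=F
Mark G: refs=null E, marked=F G
Mark A: refs=F, marked=A F G
Mark L: refs=null, marked=A F G L
Mark E: refs=A, marked=A E F G L
Unmarked (collected): B C D H I J K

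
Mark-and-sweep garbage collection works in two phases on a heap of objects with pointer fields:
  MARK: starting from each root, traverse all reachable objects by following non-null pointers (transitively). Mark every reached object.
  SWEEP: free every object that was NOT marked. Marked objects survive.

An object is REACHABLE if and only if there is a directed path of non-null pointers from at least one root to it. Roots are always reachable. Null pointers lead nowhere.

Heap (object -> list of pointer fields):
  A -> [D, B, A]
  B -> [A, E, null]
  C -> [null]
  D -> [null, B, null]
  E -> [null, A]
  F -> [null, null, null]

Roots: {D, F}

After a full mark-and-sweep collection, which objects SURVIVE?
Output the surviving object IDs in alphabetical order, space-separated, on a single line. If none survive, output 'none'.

Roots: D F
Mark D: refs=null B null, marked=D
Mark F: refs=null null null, marked=D F
Mark B: refs=A E null, marked=B D F
Mark A: refs=D B A, marked=A B D F
Mark E: refs=null A, marked=A B D E F
Unmarked (collected): C

Answer: A B D E F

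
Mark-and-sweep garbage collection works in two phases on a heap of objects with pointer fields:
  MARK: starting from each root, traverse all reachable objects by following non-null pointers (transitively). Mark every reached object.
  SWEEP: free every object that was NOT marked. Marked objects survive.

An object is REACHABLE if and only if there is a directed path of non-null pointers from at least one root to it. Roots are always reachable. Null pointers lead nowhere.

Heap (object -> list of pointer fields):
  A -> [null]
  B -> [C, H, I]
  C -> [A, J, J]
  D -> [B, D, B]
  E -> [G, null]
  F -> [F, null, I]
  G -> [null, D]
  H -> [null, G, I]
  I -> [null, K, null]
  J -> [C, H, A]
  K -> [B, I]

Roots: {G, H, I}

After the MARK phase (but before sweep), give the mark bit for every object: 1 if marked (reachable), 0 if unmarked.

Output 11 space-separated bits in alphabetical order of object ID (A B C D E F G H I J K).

Roots: G H I
Mark G: refs=null D, marked=G
Mark H: refs=null G I, marked=G H
Mark I: refs=null K null, marked=G H I
Mark D: refs=B D B, marked=D G H I
Mark K: refs=B I, marked=D G H I K
Mark B: refs=C H I, marked=B D G H I K
Mark C: refs=A J J, marked=B C D G H I K
Mark A: refs=null, marked=A B C D G H I K
Mark J: refs=C H A, marked=A B C D G H I J K
Unmarked (collected): E F

Answer: 1 1 1 1 0 0 1 1 1 1 1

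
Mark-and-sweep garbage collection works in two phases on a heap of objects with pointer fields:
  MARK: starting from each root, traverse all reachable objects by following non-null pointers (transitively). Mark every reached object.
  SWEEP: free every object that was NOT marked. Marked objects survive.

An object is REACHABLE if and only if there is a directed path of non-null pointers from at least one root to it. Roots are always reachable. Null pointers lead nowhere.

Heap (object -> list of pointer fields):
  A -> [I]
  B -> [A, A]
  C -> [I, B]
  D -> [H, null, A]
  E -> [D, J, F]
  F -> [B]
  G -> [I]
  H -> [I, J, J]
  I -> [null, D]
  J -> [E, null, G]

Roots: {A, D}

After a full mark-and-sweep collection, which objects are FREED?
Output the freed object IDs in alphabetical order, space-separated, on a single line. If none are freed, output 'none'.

Roots: A D
Mark A: refs=I, marked=A
Mark D: refs=H null A, marked=A D
Mark I: refs=null D, marked=A D I
Mark H: refs=I J J, marked=A D H I
Mark J: refs=E null G, marked=A D H I J
Mark E: refs=D J F, marked=A D E H I J
Mark G: refs=I, marked=A D E G H I J
Mark F: refs=B, marked=A D E F G H I J
Mark B: refs=A A, marked=A B D E F G H I J
Unmarked (collected): C

Answer: C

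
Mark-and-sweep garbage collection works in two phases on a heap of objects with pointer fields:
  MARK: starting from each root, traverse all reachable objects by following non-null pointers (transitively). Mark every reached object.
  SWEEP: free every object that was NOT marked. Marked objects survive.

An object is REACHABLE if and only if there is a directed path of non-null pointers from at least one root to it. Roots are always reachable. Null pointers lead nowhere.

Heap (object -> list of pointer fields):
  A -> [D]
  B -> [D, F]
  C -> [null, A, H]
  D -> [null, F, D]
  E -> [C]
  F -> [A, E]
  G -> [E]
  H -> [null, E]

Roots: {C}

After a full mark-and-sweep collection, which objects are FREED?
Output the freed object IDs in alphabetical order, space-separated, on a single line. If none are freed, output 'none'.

Roots: C
Mark C: refs=null A H, marked=C
Mark A: refs=D, marked=A C
Mark H: refs=null E, marked=A C H
Mark D: refs=null F D, marked=A C D H
Mark E: refs=C, marked=A C D E H
Mark F: refs=A E, marked=A C D E F H
Unmarked (collected): B G

Answer: B G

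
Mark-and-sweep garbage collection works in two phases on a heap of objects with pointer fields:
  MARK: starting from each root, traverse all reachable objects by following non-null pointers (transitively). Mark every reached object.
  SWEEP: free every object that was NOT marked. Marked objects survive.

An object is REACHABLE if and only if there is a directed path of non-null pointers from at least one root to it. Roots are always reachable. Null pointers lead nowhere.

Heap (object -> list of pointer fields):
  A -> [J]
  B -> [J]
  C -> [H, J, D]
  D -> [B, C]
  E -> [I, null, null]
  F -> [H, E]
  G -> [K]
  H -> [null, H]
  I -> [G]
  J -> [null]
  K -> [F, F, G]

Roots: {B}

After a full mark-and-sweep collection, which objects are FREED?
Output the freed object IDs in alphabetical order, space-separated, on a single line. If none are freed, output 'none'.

Answer: A C D E F G H I K

Derivation:
Roots: B
Mark B: refs=J, marked=B
Mark J: refs=null, marked=B J
Unmarked (collected): A C D E F G H I K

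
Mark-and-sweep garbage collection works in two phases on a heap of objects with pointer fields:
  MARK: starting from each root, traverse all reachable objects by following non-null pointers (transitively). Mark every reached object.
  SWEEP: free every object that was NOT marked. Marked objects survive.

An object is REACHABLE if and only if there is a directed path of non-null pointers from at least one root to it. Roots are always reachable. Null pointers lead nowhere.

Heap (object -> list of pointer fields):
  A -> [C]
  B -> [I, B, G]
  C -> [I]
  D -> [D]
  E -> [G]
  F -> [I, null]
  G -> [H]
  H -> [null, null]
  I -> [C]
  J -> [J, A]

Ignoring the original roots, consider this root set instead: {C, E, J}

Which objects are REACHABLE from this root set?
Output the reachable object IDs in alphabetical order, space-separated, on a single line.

Roots: C E J
Mark C: refs=I, marked=C
Mark E: refs=G, marked=C E
Mark J: refs=J A, marked=C E J
Mark I: refs=C, marked=C E I J
Mark G: refs=H, marked=C E G I J
Mark A: refs=C, marked=A C E G I J
Mark H: refs=null null, marked=A C E G H I J
Unmarked (collected): B D F

Answer: A C E G H I J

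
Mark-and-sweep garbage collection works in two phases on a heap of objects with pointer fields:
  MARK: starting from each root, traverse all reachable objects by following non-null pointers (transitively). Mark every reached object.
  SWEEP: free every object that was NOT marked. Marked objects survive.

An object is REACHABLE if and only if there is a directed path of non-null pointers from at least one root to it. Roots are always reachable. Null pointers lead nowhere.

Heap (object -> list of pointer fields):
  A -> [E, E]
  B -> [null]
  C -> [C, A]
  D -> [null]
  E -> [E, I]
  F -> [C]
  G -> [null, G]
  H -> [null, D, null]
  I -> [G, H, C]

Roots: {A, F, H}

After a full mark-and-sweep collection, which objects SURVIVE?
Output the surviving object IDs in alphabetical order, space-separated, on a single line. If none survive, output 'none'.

Answer: A C D E F G H I

Derivation:
Roots: A F H
Mark A: refs=E E, marked=A
Mark F: refs=C, marked=A F
Mark H: refs=null D null, marked=A F H
Mark E: refs=E I, marked=A E F H
Mark C: refs=C A, marked=A C E F H
Mark D: refs=null, marked=A C D E F H
Mark I: refs=G H C, marked=A C D E F H I
Mark G: refs=null G, marked=A C D E F G H I
Unmarked (collected): B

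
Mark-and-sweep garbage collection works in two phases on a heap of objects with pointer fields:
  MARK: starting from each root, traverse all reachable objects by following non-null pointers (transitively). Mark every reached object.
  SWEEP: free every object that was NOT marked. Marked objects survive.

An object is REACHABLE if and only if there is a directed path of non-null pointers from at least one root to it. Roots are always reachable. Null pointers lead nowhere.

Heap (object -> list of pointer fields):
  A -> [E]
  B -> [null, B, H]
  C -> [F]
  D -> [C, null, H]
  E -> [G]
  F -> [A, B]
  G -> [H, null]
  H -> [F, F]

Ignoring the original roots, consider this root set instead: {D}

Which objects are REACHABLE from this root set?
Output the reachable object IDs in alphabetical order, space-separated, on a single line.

Roots: D
Mark D: refs=C null H, marked=D
Mark C: refs=F, marked=C D
Mark H: refs=F F, marked=C D H
Mark F: refs=A B, marked=C D F H
Mark A: refs=E, marked=A C D F H
Mark B: refs=null B H, marked=A B C D F H
Mark E: refs=G, marked=A B C D E F H
Mark G: refs=H null, marked=A B C D E F G H
Unmarked (collected): (none)

Answer: A B C D E F G H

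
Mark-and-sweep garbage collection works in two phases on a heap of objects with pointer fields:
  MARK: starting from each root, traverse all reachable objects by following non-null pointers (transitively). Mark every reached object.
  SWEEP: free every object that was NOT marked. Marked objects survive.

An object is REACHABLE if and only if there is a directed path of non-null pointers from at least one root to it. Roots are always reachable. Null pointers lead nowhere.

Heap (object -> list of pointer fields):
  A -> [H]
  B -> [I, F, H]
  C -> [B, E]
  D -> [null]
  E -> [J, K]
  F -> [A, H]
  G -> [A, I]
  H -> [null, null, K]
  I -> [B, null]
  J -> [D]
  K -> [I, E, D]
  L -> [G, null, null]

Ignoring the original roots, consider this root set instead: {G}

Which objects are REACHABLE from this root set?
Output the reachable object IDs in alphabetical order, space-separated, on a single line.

Roots: G
Mark G: refs=A I, marked=G
Mark A: refs=H, marked=A G
Mark I: refs=B null, marked=A G I
Mark H: refs=null null K, marked=A G H I
Mark B: refs=I F H, marked=A B G H I
Mark K: refs=I E D, marked=A B G H I K
Mark F: refs=A H, marked=A B F G H I K
Mark E: refs=J K, marked=A B E F G H I K
Mark D: refs=null, marked=A B D E F G H I K
Mark J: refs=D, marked=A B D E F G H I J K
Unmarked (collected): C L

Answer: A B D E F G H I J K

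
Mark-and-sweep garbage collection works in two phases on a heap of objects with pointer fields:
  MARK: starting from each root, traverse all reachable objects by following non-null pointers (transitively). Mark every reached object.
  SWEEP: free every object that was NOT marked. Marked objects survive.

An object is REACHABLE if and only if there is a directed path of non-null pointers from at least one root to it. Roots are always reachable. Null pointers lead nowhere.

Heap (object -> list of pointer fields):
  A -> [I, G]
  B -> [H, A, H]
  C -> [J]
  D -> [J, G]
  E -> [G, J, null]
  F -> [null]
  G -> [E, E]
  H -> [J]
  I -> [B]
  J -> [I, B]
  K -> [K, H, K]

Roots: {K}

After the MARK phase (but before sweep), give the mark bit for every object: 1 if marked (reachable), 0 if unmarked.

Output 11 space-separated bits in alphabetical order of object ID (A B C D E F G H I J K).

Answer: 1 1 0 0 1 0 1 1 1 1 1

Derivation:
Roots: K
Mark K: refs=K H K, marked=K
Mark H: refs=J, marked=H K
Mark J: refs=I B, marked=H J K
Mark I: refs=B, marked=H I J K
Mark B: refs=H A H, marked=B H I J K
Mark A: refs=I G, marked=A B H I J K
Mark G: refs=E E, marked=A B G H I J K
Mark E: refs=G J null, marked=A B E G H I J K
Unmarked (collected): C D F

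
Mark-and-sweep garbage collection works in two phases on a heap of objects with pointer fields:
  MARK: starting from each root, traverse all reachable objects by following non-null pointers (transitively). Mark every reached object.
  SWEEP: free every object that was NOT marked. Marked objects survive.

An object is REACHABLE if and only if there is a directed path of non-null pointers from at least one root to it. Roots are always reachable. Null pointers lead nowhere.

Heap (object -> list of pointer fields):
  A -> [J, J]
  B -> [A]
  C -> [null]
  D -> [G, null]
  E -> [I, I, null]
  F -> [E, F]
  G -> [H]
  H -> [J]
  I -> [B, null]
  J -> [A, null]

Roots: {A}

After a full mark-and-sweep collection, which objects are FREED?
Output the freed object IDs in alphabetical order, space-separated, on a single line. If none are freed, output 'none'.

Roots: A
Mark A: refs=J J, marked=A
Mark J: refs=A null, marked=A J
Unmarked (collected): B C D E F G H I

Answer: B C D E F G H I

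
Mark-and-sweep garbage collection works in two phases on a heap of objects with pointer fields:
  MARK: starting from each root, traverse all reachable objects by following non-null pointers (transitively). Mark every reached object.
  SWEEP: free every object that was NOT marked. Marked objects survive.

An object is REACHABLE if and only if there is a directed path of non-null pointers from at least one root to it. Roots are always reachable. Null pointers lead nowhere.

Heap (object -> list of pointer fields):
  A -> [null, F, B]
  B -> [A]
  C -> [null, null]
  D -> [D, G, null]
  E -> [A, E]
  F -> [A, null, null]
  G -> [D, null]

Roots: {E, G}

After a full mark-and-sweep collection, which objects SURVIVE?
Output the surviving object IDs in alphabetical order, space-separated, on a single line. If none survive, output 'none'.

Roots: E G
Mark E: refs=A E, marked=E
Mark G: refs=D null, marked=E G
Mark A: refs=null F B, marked=A E G
Mark D: refs=D G null, marked=A D E G
Mark F: refs=A null null, marked=A D E F G
Mark B: refs=A, marked=A B D E F G
Unmarked (collected): C

Answer: A B D E F G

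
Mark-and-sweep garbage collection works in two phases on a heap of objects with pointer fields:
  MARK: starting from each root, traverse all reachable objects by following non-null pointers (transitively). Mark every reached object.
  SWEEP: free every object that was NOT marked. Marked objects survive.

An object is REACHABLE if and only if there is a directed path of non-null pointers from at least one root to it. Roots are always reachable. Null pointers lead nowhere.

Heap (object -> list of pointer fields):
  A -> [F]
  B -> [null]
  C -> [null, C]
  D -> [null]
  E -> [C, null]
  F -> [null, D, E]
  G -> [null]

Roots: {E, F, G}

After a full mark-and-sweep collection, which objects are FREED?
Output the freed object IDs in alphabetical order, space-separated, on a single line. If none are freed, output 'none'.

Answer: A B

Derivation:
Roots: E F G
Mark E: refs=C null, marked=E
Mark F: refs=null D E, marked=E F
Mark G: refs=null, marked=E F G
Mark C: refs=null C, marked=C E F G
Mark D: refs=null, marked=C D E F G
Unmarked (collected): A B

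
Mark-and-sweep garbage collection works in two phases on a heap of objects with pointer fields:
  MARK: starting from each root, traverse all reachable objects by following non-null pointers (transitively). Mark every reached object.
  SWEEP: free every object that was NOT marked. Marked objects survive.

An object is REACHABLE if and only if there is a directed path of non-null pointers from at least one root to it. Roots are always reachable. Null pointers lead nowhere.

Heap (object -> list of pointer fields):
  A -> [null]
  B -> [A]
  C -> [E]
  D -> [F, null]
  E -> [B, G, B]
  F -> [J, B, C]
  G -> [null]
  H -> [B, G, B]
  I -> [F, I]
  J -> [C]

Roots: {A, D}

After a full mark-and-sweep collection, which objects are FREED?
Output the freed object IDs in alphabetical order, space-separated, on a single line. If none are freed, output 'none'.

Roots: A D
Mark A: refs=null, marked=A
Mark D: refs=F null, marked=A D
Mark F: refs=J B C, marked=A D F
Mark J: refs=C, marked=A D F J
Mark B: refs=A, marked=A B D F J
Mark C: refs=E, marked=A B C D F J
Mark E: refs=B G B, marked=A B C D E F J
Mark G: refs=null, marked=A B C D E F G J
Unmarked (collected): H I

Answer: H I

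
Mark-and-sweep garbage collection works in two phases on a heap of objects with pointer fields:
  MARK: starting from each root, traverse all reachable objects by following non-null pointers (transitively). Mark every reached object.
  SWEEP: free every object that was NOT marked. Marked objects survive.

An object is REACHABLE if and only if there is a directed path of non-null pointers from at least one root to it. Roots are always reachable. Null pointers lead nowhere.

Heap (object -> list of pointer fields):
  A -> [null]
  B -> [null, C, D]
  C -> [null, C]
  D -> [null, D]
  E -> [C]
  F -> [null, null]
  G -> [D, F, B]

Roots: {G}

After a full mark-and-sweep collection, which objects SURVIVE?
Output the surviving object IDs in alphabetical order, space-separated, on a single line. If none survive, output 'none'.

Roots: G
Mark G: refs=D F B, marked=G
Mark D: refs=null D, marked=D G
Mark F: refs=null null, marked=D F G
Mark B: refs=null C D, marked=B D F G
Mark C: refs=null C, marked=B C D F G
Unmarked (collected): A E

Answer: B C D F G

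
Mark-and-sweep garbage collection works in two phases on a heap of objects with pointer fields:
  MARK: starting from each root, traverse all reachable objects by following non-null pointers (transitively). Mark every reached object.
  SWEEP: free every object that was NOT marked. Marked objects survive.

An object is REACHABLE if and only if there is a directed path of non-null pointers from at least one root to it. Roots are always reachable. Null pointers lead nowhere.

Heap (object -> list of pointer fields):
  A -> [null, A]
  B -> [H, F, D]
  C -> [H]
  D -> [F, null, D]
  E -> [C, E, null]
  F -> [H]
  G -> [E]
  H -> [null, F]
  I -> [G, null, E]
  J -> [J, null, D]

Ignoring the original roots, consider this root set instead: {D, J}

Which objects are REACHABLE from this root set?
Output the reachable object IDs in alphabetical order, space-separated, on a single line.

Answer: D F H J

Derivation:
Roots: D J
Mark D: refs=F null D, marked=D
Mark J: refs=J null D, marked=D J
Mark F: refs=H, marked=D F J
Mark H: refs=null F, marked=D F H J
Unmarked (collected): A B C E G I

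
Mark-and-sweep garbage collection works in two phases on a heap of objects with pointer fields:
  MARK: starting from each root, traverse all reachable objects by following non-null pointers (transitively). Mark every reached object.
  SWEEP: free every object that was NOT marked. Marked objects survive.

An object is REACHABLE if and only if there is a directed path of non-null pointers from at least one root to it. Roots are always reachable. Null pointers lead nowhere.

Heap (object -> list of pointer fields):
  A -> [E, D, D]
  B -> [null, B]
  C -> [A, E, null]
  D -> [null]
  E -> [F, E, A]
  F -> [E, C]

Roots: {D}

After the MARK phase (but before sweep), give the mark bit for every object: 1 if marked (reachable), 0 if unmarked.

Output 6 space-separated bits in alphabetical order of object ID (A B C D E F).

Answer: 0 0 0 1 0 0

Derivation:
Roots: D
Mark D: refs=null, marked=D
Unmarked (collected): A B C E F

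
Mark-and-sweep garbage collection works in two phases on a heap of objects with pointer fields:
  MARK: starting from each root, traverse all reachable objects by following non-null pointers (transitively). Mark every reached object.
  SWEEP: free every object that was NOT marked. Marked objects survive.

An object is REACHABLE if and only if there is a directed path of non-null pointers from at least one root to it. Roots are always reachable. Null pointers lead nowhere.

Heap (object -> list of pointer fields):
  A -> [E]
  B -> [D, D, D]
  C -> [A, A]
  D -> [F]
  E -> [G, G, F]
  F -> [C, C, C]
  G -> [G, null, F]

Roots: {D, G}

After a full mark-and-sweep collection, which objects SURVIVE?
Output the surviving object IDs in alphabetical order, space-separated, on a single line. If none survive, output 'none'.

Roots: D G
Mark D: refs=F, marked=D
Mark G: refs=G null F, marked=D G
Mark F: refs=C C C, marked=D F G
Mark C: refs=A A, marked=C D F G
Mark A: refs=E, marked=A C D F G
Mark E: refs=G G F, marked=A C D E F G
Unmarked (collected): B

Answer: A C D E F G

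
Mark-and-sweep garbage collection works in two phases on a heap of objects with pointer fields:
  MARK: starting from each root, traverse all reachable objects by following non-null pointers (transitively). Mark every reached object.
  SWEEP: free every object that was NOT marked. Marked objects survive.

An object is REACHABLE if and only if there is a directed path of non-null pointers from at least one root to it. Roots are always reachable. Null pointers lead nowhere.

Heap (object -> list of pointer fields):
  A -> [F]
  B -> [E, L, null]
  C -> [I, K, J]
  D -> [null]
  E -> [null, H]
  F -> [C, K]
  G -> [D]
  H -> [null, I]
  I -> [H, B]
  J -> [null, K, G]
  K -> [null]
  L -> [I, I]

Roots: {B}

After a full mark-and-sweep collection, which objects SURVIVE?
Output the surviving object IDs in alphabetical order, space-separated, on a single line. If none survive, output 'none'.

Answer: B E H I L

Derivation:
Roots: B
Mark B: refs=E L null, marked=B
Mark E: refs=null H, marked=B E
Mark L: refs=I I, marked=B E L
Mark H: refs=null I, marked=B E H L
Mark I: refs=H B, marked=B E H I L
Unmarked (collected): A C D F G J K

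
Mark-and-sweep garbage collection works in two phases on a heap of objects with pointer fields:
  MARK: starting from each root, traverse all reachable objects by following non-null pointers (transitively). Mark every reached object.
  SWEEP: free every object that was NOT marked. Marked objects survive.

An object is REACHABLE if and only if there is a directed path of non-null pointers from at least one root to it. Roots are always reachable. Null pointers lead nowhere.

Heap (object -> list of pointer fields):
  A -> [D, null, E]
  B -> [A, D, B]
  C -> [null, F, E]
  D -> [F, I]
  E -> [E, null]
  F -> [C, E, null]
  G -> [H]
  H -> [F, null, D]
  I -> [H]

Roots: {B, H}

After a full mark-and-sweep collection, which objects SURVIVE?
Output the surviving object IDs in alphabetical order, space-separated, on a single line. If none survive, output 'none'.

Answer: A B C D E F H I

Derivation:
Roots: B H
Mark B: refs=A D B, marked=B
Mark H: refs=F null D, marked=B H
Mark A: refs=D null E, marked=A B H
Mark D: refs=F I, marked=A B D H
Mark F: refs=C E null, marked=A B D F H
Mark E: refs=E null, marked=A B D E F H
Mark I: refs=H, marked=A B D E F H I
Mark C: refs=null F E, marked=A B C D E F H I
Unmarked (collected): G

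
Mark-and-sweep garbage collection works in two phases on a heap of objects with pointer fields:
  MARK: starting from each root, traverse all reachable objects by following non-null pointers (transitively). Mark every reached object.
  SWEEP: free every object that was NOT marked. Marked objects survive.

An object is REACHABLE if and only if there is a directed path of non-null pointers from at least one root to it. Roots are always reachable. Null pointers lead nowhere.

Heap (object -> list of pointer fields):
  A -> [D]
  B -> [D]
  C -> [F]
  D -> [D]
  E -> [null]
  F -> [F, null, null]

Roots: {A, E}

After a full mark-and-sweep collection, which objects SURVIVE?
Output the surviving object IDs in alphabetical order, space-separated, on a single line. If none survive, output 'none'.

Answer: A D E

Derivation:
Roots: A E
Mark A: refs=D, marked=A
Mark E: refs=null, marked=A E
Mark D: refs=D, marked=A D E
Unmarked (collected): B C F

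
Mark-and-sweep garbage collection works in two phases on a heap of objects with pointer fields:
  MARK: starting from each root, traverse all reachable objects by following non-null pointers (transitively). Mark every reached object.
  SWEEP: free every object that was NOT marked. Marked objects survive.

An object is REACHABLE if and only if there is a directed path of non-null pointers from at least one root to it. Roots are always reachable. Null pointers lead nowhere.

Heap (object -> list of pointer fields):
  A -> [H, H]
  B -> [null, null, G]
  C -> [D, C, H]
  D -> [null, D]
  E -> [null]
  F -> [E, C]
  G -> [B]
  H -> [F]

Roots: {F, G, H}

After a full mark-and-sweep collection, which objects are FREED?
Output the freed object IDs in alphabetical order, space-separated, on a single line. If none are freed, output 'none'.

Roots: F G H
Mark F: refs=E C, marked=F
Mark G: refs=B, marked=F G
Mark H: refs=F, marked=F G H
Mark E: refs=null, marked=E F G H
Mark C: refs=D C H, marked=C E F G H
Mark B: refs=null null G, marked=B C E F G H
Mark D: refs=null D, marked=B C D E F G H
Unmarked (collected): A

Answer: A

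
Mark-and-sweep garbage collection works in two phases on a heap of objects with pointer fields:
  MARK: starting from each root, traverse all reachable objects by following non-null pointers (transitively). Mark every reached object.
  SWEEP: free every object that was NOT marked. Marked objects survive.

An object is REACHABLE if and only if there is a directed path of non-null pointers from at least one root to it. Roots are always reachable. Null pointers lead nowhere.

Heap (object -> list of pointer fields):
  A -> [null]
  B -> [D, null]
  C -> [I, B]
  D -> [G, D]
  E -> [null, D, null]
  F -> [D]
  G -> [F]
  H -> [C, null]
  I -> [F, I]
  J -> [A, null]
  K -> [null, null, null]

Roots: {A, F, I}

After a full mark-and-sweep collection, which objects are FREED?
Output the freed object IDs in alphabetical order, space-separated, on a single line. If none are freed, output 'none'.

Roots: A F I
Mark A: refs=null, marked=A
Mark F: refs=D, marked=A F
Mark I: refs=F I, marked=A F I
Mark D: refs=G D, marked=A D F I
Mark G: refs=F, marked=A D F G I
Unmarked (collected): B C E H J K

Answer: B C E H J K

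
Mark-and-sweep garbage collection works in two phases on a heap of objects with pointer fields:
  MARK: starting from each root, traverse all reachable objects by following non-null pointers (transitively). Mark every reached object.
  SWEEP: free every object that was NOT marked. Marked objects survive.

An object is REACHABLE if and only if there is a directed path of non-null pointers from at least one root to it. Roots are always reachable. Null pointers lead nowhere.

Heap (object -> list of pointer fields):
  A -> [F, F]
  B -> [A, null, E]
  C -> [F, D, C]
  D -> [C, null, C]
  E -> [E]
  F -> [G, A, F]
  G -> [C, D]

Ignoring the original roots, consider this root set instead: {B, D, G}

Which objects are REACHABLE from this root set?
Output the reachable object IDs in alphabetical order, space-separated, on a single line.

Answer: A B C D E F G

Derivation:
Roots: B D G
Mark B: refs=A null E, marked=B
Mark D: refs=C null C, marked=B D
Mark G: refs=C D, marked=B D G
Mark A: refs=F F, marked=A B D G
Mark E: refs=E, marked=A B D E G
Mark C: refs=F D C, marked=A B C D E G
Mark F: refs=G A F, marked=A B C D E F G
Unmarked (collected): (none)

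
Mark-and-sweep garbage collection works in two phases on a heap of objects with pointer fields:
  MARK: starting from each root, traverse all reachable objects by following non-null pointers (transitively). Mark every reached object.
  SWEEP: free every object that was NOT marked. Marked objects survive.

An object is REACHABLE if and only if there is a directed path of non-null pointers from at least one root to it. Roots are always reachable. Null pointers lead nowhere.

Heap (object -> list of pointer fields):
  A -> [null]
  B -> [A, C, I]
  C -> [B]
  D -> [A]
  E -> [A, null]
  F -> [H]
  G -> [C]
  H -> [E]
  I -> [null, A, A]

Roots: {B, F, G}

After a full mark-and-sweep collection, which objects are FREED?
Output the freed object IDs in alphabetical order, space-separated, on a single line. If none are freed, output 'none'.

Answer: D

Derivation:
Roots: B F G
Mark B: refs=A C I, marked=B
Mark F: refs=H, marked=B F
Mark G: refs=C, marked=B F G
Mark A: refs=null, marked=A B F G
Mark C: refs=B, marked=A B C F G
Mark I: refs=null A A, marked=A B C F G I
Mark H: refs=E, marked=A B C F G H I
Mark E: refs=A null, marked=A B C E F G H I
Unmarked (collected): D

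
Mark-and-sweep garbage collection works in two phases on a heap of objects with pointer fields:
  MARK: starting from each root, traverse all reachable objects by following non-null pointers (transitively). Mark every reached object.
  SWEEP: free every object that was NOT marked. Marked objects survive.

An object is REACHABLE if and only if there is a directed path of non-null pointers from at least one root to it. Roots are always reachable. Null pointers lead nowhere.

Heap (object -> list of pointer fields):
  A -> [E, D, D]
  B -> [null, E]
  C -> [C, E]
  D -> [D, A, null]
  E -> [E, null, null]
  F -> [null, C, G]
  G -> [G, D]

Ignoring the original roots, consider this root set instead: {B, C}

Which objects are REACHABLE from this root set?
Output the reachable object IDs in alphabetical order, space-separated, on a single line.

Roots: B C
Mark B: refs=null E, marked=B
Mark C: refs=C E, marked=B C
Mark E: refs=E null null, marked=B C E
Unmarked (collected): A D F G

Answer: B C E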